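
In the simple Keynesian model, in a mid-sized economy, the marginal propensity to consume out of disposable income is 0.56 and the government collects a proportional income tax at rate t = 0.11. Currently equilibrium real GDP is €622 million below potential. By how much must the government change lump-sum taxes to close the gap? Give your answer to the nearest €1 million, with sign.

−€557 million

Spending multiplier = 1/(1 − c(1−t)) = 1/(1 − 0.56×0.89) = 1/0.5016 ≈ 1.994.
Tax multiplier = −c·k = −0.56/0.5016 ≈ −1.116. Need ΔY = +€622 million, so ΔT = ΔY/(−c·k) = −(+€622 million) × 0.5016 / 0.56 ≈ −€557 million.
The government should cut lump-sum taxes by €557 million.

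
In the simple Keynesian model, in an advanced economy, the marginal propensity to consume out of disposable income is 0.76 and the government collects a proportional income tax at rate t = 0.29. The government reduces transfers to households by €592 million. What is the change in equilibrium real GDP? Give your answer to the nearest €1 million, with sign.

−€977 million

The transfer change shifts disposable income by −€592 million, so first-round consumption changes by c·ΔTR = 0.76 × (−€592 million) = −€449.92 million.
Expenditure multiplier = 1/(1 − c(1−t)) = 1/(1 − 0.76×0.71) = 1/0.4604 ≈ 2.172.
The transfer multiplier is c × k ≈ 1.651, so ΔY = k × (c·ΔTR) = (−€449.92 million) / 0.4604 ≈ −€977 million.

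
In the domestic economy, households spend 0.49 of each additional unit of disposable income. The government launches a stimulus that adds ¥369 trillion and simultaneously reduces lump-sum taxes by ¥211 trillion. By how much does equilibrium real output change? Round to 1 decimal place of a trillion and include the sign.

Expenditure multiplier = 1/(1 − MPC) = 1/(1 − 0.49) = 1/0.51 ≈ 1.961.
ΔG contributes k·ΔG = (+¥369 trillion) / 0.51 ≈ +¥723.5 trillion.
ΔT of −¥211 trillion changes first-round spending by −c·ΔT = +¥103.39 trillion, contributing k·(−c·ΔT) = (+¥103.39 trillion) / 0.51 ≈ +¥202.7 trillion.
Net ΔY = k(ΔG − c·ΔT) = (+¥472.39 trillion) / 0.51 ≈ +¥926.3 trillion.

+¥926.3 trillion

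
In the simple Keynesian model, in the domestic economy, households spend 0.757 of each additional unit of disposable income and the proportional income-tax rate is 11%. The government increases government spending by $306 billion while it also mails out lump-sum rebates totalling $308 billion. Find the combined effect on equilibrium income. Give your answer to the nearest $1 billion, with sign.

Expenditure multiplier = 1/(1 − c(1−t)) = 1/(1 − 0.757×0.89) = 1/0.32627 ≈ 3.065.
ΔG contributes k·ΔG = (+$306 billion) / 0.32627 ≈ +$937.9 billion.
ΔT of −$308 billion changes first-round spending by −c·ΔT = +$233.156 billion, contributing k·(−c·ΔT) = (+$233.156 billion) / 0.32627 ≈ +$714.6 billion.
Net ΔY = k(ΔG − c·ΔT) = (+$539.156 billion) / 0.32627 ≈ +$1,652 billion.

+$1,652 billion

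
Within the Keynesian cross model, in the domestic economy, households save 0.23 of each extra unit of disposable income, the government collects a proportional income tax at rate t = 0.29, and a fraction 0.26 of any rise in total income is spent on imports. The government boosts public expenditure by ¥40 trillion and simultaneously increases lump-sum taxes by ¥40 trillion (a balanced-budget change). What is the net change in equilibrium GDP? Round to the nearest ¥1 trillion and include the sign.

+¥13 trillion

MPC = 1 − MPS = 1 − 0.23 = 0.77.
Expenditure multiplier = 1/(1 − c(1−t) + m) = 1/(1 − 0.77×0.71 + 0.26) = 1/0.7133 ≈ 1.402.
ΔG contributes k·ΔG = (+¥40 trillion) / 0.7133 ≈ +¥56.1 trillion.
ΔT of +¥40 trillion changes first-round spending by −c·ΔT = −¥30.8 trillion, contributing k·(−c·ΔT) = (−¥30.8 trillion) / 0.7133 ≈ −¥43.2 trillion.
Net ΔY = k(ΔG − c·ΔT) = (+¥9.2 trillion) / 0.7133 ≈ +¥13 trillion.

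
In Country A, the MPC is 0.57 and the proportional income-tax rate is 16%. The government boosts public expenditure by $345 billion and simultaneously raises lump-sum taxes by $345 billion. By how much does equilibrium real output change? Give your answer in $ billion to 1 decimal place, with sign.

Expenditure multiplier = 1/(1 − c(1−t)) = 1/(1 − 0.57×0.84) = 1/0.5212 ≈ 1.919.
ΔG contributes k·ΔG = (+$345 billion) / 0.5212 ≈ +$661.9 billion.
ΔT of +$345 billion changes first-round spending by −c·ΔT = −$196.65 billion, contributing k·(−c·ΔT) = (−$196.65 billion) / 0.5212 ≈ −$377.3 billion.
Net ΔY = k(ΔG − c·ΔT) = (+$148.35 billion) / 0.5212 ≈ +$284.6 billion.

+$284.6 billion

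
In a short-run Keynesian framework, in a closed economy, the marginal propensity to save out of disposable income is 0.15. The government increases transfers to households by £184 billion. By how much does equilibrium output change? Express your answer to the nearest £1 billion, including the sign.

+£1,043 billion

MPC = 1 − MPS = 1 − 0.15 = 0.85.
The transfer change shifts disposable income by +£184 billion, so first-round consumption changes by c·ΔTR = 0.85 × (+£184 billion) = +£156.4 billion.
Expenditure multiplier = 1/(1 − MPC) = 1/(1 − 0.85) = 1/0.15 ≈ 6.667.
The transfer multiplier is c × k ≈ 5.667, so ΔY = k × (c·ΔTR) = (+£156.4 billion) / 0.15 ≈ +£1,043 billion.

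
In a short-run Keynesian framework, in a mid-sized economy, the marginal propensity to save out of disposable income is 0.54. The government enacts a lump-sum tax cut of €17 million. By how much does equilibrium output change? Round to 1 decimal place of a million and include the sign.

+€14.5 million

MPC = 1 − MPS = 1 − 0.54 = 0.46.
A lump-sum tax change of −€17 million shifts disposable income by +€17 million; first-round consumption changes by −c × ΔT = −0.46 × (−€17 million) = +€7.82 million.
Expenditure multiplier = 1/(1 − MPC) = 1/(1 − 0.46) = 1/0.54 ≈ 1.852.
The tax multiplier is −c × k ≈ −0.852, so ΔY = k × (−c·ΔT) = (+€7.82 million) / 0.54 ≈ +€14.5 million.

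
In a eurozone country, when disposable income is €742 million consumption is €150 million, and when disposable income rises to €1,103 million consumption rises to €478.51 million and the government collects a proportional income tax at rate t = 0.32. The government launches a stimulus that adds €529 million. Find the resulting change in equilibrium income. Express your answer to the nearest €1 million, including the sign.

+€1,388 million

MPC = ΔC/ΔYd = (478.51 − 150)/(1,103 − 742) = 328.51/361 = 0.91.
Spending multiplier = 1/(1 − c(1−t)) = 1/(1 − 0.91×0.68) = 1/0.3812 ≈ 2.623.
ΔY = k × ΔG = (+€529 million) / 0.3812 ≈ +€1,388 million.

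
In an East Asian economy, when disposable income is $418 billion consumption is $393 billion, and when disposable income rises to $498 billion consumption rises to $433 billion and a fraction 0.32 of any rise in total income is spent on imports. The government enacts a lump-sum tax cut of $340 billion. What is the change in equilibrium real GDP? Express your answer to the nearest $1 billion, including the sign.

+$207 billion

MPC = ΔC/ΔYd = (433 − 393)/(498 − 418) = 40/80 = 0.5.
A lump-sum tax change of −$340 billion shifts disposable income by +$340 billion; first-round consumption changes by −c × ΔT = −0.5 × (−$340 billion) = +$170 billion.
Expenditure multiplier = 1/(1 − c + m) = 1/(1 − 0.5 + 0.32) = 1/0.82 ≈ 1.22.
The tax multiplier is −c × k ≈ −0.61, so ΔY = k × (−c·ΔT) = (+$170 billion) / 0.82 ≈ +$207 billion.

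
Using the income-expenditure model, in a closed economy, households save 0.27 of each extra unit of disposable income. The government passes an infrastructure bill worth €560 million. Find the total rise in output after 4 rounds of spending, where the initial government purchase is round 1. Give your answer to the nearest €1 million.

MPC = 1 − MPS = 1 − 0.27 = 0.73.
Round 1 adds ΔG = €560 million; each later round is MPC = 0.73 times the previous.
After 4 rounds: 560 + 408.8 + 298.424 + 217.84952 = ΔG·(1 − c^4)/(1 − c) = 560 × (1 − 0.28398241)/0.27 ≈ €1,485 million.

€1,485 million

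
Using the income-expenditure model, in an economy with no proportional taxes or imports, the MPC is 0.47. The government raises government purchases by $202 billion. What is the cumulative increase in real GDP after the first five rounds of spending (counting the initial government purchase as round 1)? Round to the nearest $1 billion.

$372 billion

Round 1 adds ΔG = $202 billion; each later round is MPC = 0.47 times the previous.
After 5 rounds: 202 + 94.94 + 44.6218 + 20.972246 + 9.85695562 = ΔG·(1 − c^5)/(1 − c) = 202 × (1 − 0.0229345007)/0.53 ≈ $372 billion.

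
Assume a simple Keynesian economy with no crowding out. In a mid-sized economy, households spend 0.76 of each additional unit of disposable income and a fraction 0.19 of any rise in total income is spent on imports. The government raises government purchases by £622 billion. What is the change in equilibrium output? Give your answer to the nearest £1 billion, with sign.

Expenditure multiplier = 1/(1 − c + m) = 1/(1 − 0.76 + 0.19) = 1/0.43 ≈ 2.326.
ΔY = k × ΔG = (+£622 billion) / 0.43 ≈ +£1,447 billion.

+£1,447 billion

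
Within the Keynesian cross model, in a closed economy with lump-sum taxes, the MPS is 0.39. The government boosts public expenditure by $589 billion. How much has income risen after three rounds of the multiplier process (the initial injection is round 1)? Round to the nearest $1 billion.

MPC = 1 − MPS = 1 − 0.39 = 0.61.
Round 1 adds ΔG = $589 billion; each later round is MPC = 0.61 times the previous.
After 3 rounds: 589 + 359.29 + 219.1669 = ΔG·(1 − c^3)/(1 − c) = 589 × (1 − 0.226981)/0.39 ≈ $1,167 billion.

$1,167 billion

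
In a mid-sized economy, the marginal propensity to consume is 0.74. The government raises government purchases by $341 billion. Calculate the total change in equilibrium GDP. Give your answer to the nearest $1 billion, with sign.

Expenditure multiplier = 1/(1 − MPC) = 1/(1 − 0.74) = 1/0.26 ≈ 3.846.
ΔY = k × ΔG = (+$341 billion) / 0.26 ≈ +$1,312 billion.

+$1,312 billion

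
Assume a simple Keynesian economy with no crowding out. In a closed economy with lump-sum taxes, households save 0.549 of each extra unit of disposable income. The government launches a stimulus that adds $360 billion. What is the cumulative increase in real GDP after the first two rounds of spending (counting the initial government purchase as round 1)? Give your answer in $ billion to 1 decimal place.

$522.4 billion

MPC = 1 − MPS = 1 − 0.549 = 0.451.
Round 1 adds ΔG = $360 billion; each later round is MPC = 0.451 times the previous.
After 2 rounds: 360 + 162.36 = ΔG·(1 − c^2)/(1 − c) = 360 × (1 − 0.203401)/0.549 ≈ $522.4 billion.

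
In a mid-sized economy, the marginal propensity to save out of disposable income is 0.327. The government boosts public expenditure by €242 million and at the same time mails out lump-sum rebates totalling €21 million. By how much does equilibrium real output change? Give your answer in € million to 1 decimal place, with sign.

+€783.3 million

MPC = 1 − MPS = 1 − 0.327 = 0.673.
Expenditure multiplier = 1/(1 − MPC) = 1/(1 − 0.673) = 1/0.327 ≈ 3.058.
ΔG contributes k·ΔG = (+€242 million) / 0.327 ≈ +€740.1 million.
ΔT of −€21 million changes first-round spending by −c·ΔT = +€14.133 million, contributing k·(−c·ΔT) = (+€14.133 million) / 0.327 ≈ +€43.2 million.
Net ΔY = k(ΔG − c·ΔT) = (+€256.133 million) / 0.327 ≈ +€783.3 million.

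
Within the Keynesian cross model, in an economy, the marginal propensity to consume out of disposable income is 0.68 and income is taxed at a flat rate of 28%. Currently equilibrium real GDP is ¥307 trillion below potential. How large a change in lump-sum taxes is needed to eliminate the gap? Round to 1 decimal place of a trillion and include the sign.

Spending multiplier = 1/(1 − c(1−t)) = 1/(1 − 0.68×0.72) = 1/0.5104 ≈ 1.959.
Tax multiplier = −c·k = −0.68/0.5104 ≈ −1.332. Need ΔY = +¥307 trillion, so ΔT = ΔY/(−c·k) = −(+¥307 trillion) × 0.5104 / 0.68 ≈ −¥230.4 trillion.
The government should cut lump-sum taxes by ¥230.4 trillion.

−¥230.4 trillion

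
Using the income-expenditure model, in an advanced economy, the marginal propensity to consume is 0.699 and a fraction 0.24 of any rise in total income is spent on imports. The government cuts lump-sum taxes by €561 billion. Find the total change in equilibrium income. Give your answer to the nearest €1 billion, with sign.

+€725 billion

A lump-sum tax change of −€561 billion shifts disposable income by +€561 billion; first-round consumption changes by −c × ΔT = −0.699 × (−€561 billion) = +€392.139 billion.
Expenditure multiplier = 1/(1 − c + m) = 1/(1 − 0.699 + 0.24) = 1/0.541 ≈ 1.848.
The tax multiplier is −c × k ≈ −1.292, so ΔY = k × (−c·ΔT) = (+€392.139 billion) / 0.541 ≈ +€725 billion.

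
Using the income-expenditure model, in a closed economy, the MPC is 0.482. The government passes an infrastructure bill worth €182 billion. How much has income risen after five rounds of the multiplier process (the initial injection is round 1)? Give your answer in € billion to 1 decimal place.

€342.2 billion

Round 1 adds ΔG = €182 billion; each later round is MPC = 0.482 times the previous.
After 5 rounds: 182 + 87.724 + 42.282968 + 20.380390576 + 9.823348257632 = ΔG·(1 − c^5)/(1 − c) = 182 × (1 − 0.026015680550432)/0.518 ≈ €342.2 billion.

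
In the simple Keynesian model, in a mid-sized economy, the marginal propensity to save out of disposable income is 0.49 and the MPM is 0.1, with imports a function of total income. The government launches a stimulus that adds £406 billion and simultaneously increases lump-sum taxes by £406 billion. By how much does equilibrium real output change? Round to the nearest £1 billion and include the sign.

+£337 billion

MPC = 1 − MPS = 1 − 0.49 = 0.51.
Expenditure multiplier = 1/(1 − c + m) = 1/(1 − 0.51 + 0.1) = 1/0.59 ≈ 1.695.
ΔG contributes k·ΔG = (+£406 billion) / 0.59 ≈ +£688.1 billion.
ΔT of +£406 billion changes first-round spending by −c·ΔT = −£207.06 billion, contributing k·(−c·ΔT) = (−£207.06 billion) / 0.59 ≈ −£350.9 billion.
Net ΔY = k(ΔG − c·ΔT) = (+£198.94 billion) / 0.59 ≈ +£337 billion.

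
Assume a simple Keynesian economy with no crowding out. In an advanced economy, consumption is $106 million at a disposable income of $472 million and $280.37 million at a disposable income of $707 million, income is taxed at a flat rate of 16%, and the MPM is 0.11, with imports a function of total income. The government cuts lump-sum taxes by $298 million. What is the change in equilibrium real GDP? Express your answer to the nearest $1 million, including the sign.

MPC = ΔC/ΔYd = (280.37 − 106)/(707 − 472) = 174.37/235 = 0.742.
A lump-sum tax change of −$298 million shifts disposable income by +$298 million; first-round consumption changes by −c × ΔT = −0.742 × (−$298 million) = +$221.116 million.
Expenditure multiplier = 1/(1 − c(1−t) + m) = 1/(1 − 0.742×0.84 + 0.11) = 1/0.48672 ≈ 2.055.
The tax multiplier is −c × k ≈ −1.524, so ΔY = k × (−c·ΔT) = (+$221.116 million) / 0.48672 ≈ +$454 million.

+$454 million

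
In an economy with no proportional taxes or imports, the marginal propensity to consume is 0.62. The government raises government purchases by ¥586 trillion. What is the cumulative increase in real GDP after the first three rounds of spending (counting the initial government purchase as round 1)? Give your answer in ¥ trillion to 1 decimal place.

Round 1 adds ΔG = ¥586 trillion; each later round is MPC = 0.62 times the previous.
After 3 rounds: 586 + 363.32 + 225.2584 = ΔG·(1 − c^3)/(1 − c) = 586 × (1 − 0.238328)/0.38 ≈ ¥1,174.6 trillion.

¥1,174.6 trillion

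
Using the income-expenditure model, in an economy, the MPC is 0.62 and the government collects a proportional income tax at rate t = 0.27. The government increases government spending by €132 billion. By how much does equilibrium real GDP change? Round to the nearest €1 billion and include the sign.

Expenditure multiplier = 1/(1 − c(1−t)) = 1/(1 − 0.62×0.73) = 1/0.5474 ≈ 1.827.
ΔY = k × ΔG = (+€132 billion) / 0.5474 ≈ +€241 billion.

+€241 billion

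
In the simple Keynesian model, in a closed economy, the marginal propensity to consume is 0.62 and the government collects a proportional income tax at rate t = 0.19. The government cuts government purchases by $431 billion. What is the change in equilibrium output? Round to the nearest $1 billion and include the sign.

−$866 billion

Government-spending multiplier = 1/(1 − c(1−t)) = 1/(1 − 0.62×0.81) = 1/0.4978 ≈ 2.009.
ΔY = k × ΔG = (−$431 billion) / 0.4978 ≈ −$866 billion.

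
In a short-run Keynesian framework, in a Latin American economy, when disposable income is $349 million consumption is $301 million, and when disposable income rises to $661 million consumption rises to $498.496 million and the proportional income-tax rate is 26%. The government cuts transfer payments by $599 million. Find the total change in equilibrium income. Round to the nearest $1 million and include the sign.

−$713 million

MPC = ΔC/ΔYd = (498.496 − 301)/(661 − 349) = 197.496/312 = 0.633.
The transfer change shifts disposable income by −$599 million, so first-round consumption changes by c·ΔTR = 0.633 × (−$599 million) = −$379.167 million.
Expenditure multiplier = 1/(1 − c(1−t)) = 1/(1 − 0.633×0.74) = 1/0.53158 ≈ 1.881.
The transfer multiplier is c × k ≈ 1.191, so ΔY = k × (c·ΔTR) = (−$379.167 million) / 0.53158 ≈ −$713 million.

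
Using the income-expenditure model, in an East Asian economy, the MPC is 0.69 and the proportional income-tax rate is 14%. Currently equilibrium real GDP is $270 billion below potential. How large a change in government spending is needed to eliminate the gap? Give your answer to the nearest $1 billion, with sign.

+$110 billion

Spending multiplier = 1/(1 − c(1−t)) = 1/(1 − 0.69×0.86) = 1/0.4066 ≈ 2.459.
Need ΔY = +$270 billion, so ΔG = ΔY/k = (+$270 billion) × 0.4066 ≈ +$110 billion.
The government should increase government spending by $110 billion.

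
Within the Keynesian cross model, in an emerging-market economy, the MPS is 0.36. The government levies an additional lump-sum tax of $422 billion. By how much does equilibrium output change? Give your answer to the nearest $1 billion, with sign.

−$750 billion

MPC = 1 − MPS = 1 − 0.36 = 0.64.
A lump-sum tax change of +$422 billion shifts disposable income by −$422 billion; first-round consumption changes by −c × ΔT = −0.64 × (+$422 billion) = −$270.08 billion.
Expenditure multiplier = 1/(1 − MPC) = 1/(1 − 0.64) = 1/0.36 ≈ 2.778.
The tax multiplier is −c × k ≈ −1.778, so ΔY = k × (−c·ΔT) = (−$270.08 billion) / 0.36 ≈ −$750 billion.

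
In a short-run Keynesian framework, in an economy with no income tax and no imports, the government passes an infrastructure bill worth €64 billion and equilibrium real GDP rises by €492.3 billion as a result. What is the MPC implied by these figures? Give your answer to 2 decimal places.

0.87

Implied spending multiplier k = ΔY/ΔG = 492.3/64 ≈ 7.6922.
Since k = 1/(1 − MPC), MPC = 1 − 1/k = 1 − ΔG/ΔY = 1 − 64/492.3 ≈ 0.87.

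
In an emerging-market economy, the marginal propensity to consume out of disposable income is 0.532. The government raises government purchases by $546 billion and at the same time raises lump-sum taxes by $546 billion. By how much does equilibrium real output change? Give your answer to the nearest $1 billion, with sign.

+$546 billion

Expenditure multiplier = 1/(1 − MPC) = 1/(1 − 0.532) = 1/0.468 ≈ 2.137.
ΔG contributes k·ΔG = (+$546 billion) / 0.468 ≈ +$1,166.7 billion.
ΔT of +$546 billion changes first-round spending by −c·ΔT = −$290.472 billion, contributing k·(−c·ΔT) = (−$290.472 billion) / 0.468 ≈ −$620.7 billion.
With ΔG = ΔT and no other leakages, the balanced-budget multiplier is 1, so ΔY = ΔG = +$546 billion.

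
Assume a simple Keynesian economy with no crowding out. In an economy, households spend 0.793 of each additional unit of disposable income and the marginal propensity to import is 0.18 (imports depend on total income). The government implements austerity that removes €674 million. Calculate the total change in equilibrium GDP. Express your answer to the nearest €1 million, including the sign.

Expenditure multiplier = 1/(1 − c + m) = 1/(1 − 0.793 + 0.18) = 1/0.387 ≈ 2.584.
ΔY = k × ΔG = (−€674 million) / 0.387 ≈ −€1,742 million.

−€1,742 million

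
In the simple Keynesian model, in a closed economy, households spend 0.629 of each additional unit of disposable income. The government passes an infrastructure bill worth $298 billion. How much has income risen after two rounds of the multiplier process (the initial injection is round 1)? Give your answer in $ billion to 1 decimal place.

$485.4 billion

Round 1 adds ΔG = $298 billion; each later round is MPC = 0.629 times the previous.
After 2 rounds: 298 + 187.442 = ΔG·(1 − c^2)/(1 − c) = 298 × (1 − 0.395641)/0.371 ≈ $485.4 billion.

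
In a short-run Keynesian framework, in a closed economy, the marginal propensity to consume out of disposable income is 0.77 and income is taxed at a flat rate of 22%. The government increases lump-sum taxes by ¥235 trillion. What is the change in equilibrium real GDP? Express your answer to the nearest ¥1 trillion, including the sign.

A lump-sum tax change of +¥235 trillion shifts disposable income by −¥235 trillion; first-round consumption changes by −c × ΔT = −0.77 × (+¥235 trillion) = −¥180.95 trillion.
Expenditure multiplier = 1/(1 − c(1−t)) = 1/(1 − 0.77×0.78) = 1/0.3994 ≈ 2.504.
The tax multiplier is −c × k ≈ −1.928, so ΔY = k × (−c·ΔT) = (−¥180.95 trillion) / 0.3994 ≈ −¥453 trillion.

−¥453 trillion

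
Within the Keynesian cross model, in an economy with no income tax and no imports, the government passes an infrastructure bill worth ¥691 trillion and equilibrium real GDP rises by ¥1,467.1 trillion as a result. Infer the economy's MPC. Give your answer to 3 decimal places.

Implied spending multiplier k = ΔY/ΔG = 1,467.1/691 ≈ 2.1232.
Since k = 1/(1 − MPC), MPC = 1 − 1/k = 1 − ΔG/ΔY = 1 − 691/1,467.1 ≈ 0.529.

0.529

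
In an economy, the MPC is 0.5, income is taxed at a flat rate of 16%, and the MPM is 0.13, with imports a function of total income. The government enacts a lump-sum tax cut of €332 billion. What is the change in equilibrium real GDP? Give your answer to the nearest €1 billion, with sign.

+€234 billion

A lump-sum tax change of −€332 billion shifts disposable income by +€332 billion; first-round consumption changes by −c × ΔT = −0.5 × (−€332 billion) = +€166 billion.
Expenditure multiplier = 1/(1 − c(1−t) + m) = 1/(1 − 0.5×0.84 + 0.13) = 1/0.71 ≈ 1.408.
The tax multiplier is −c × k ≈ −0.704, so ΔY = k × (−c·ΔT) = (+€166 billion) / 0.71 ≈ +€234 billion.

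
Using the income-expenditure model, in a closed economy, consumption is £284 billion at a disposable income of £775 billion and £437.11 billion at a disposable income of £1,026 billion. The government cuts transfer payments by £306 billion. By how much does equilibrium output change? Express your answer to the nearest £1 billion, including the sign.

MPC = ΔC/ΔYd = (437.11 − 284)/(1,026 − 775) = 153.11/251 = 0.61.
The transfer change shifts disposable income by −£306 billion, so first-round consumption changes by c·ΔTR = 0.61 × (−£306 billion) = −£186.66 billion.
Expenditure multiplier = 1/(1 − MPC) = 1/(1 − 0.61) = 1/0.39 ≈ 2.564.
The transfer multiplier is c × k ≈ 1.564, so ΔY = k × (c·ΔTR) = (−£186.66 billion) / 0.39 ≈ −£479 billion.

−£479 billion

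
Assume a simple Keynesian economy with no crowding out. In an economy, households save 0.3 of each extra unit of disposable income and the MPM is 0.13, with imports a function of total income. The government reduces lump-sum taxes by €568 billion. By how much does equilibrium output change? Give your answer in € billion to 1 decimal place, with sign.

MPC = 1 − MPS = 1 − 0.3 = 0.7.
A lump-sum tax change of −€568 billion shifts disposable income by +€568 billion; first-round consumption changes by −c × ΔT = −0.7 × (−€568 billion) = +€397.6 billion.
Expenditure multiplier = 1/(1 − c + m) = 1/(1 − 0.7 + 0.13) = 1/0.43 ≈ 2.326.
The tax multiplier is −c × k ≈ −1.628, so ΔY = k × (−c·ΔT) = (+€397.6 billion) / 0.43 ≈ +€924.7 billion.

+€924.7 billion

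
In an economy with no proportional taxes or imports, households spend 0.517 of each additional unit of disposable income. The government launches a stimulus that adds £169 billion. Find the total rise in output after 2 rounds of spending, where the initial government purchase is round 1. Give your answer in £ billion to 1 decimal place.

£256.4 billion

Round 1 adds ΔG = £169 billion; each later round is MPC = 0.517 times the previous.
After 2 rounds: 169 + 87.373 = ΔG·(1 − c^2)/(1 − c) = 169 × (1 − 0.267289)/0.483 ≈ £256.4 billion.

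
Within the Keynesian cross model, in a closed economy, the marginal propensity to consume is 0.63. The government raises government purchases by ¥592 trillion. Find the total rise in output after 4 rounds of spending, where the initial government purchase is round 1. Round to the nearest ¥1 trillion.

Round 1 adds ΔG = ¥592 trillion; each later round is MPC = 0.63 times the previous.
After 4 rounds: 592 + 372.96 + 234.9648 + 148.027824 = ΔG·(1 − c^4)/(1 − c) = 592 × (1 − 0.15752961)/0.37 ≈ ¥1,348 trillion.

¥1,348 trillion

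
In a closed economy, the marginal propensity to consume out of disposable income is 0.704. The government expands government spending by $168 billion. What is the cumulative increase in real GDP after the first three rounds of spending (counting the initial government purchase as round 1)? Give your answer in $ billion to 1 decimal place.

$369.5 billion

Round 1 adds ΔG = $168 billion; each later round is MPC = 0.704 times the previous.
After 3 rounds: 168 + 118.272 + 83.263488 = ΔG·(1 − c^3)/(1 − c) = 168 × (1 − 0.348913664)/0.296 ≈ $369.5 billion.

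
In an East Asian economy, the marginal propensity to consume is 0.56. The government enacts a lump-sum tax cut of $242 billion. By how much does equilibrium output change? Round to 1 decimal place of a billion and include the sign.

A lump-sum tax change of −$242 billion shifts disposable income by +$242 billion; first-round consumption changes by −c × ΔT = −0.56 × (−$242 billion) = +$135.52 billion.
Expenditure multiplier = 1/(1 − MPC) = 1/(1 − 0.56) = 1/0.44 ≈ 2.273.
The tax multiplier is −c × k ≈ −1.273, so ΔY = k × (−c·ΔT) = (+$135.52 billion) / 0.44 = +$308 billion.

+$308.0 billion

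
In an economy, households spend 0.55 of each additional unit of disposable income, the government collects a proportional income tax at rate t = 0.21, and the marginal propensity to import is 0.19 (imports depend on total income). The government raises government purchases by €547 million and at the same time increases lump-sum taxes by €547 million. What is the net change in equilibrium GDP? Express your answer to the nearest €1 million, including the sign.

Expenditure multiplier = 1/(1 − c(1−t) + m) = 1/(1 − 0.55×0.79 + 0.19) = 1/0.7555 ≈ 1.324.
ΔG contributes k·ΔG = (+€547 million) / 0.7555 ≈ +€724 million.
ΔT of +€547 million changes first-round spending by −c·ΔT = −€300.85 million, contributing k·(−c·ΔT) = (−€300.85 million) / 0.7555 ≈ −€398.2 million.
Net ΔY = k(ΔG − c·ΔT) = (+€246.15 million) / 0.7555 ≈ +€326 million.

+€326 million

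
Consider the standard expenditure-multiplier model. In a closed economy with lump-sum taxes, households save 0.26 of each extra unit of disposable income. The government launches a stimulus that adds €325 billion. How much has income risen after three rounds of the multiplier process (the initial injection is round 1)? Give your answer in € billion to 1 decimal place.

€743.5 billion

MPC = 1 − MPS = 1 − 0.26 = 0.74.
Round 1 adds ΔG = €325 billion; each later round is MPC = 0.74 times the previous.
After 3 rounds: 325 + 240.5 + 177.97 = ΔG·(1 − c^3)/(1 − c) = 325 × (1 − 0.405224)/0.26 ≈ €743.5 billion.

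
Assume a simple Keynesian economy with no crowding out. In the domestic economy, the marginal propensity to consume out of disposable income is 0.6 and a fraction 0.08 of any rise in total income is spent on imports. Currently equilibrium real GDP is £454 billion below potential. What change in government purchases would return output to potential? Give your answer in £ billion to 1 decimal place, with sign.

+£217.9 billion

Spending multiplier = 1/(1 − c + m) = 1/(1 − 0.6 + 0.08) = 1/0.48 ≈ 2.083.
Need ΔY = +£454 billion, so ΔG = ΔY/k = (+£454 billion) × 0.48 ≈ +£217.9 billion.
The government should increase government purchases by £217.9 billion.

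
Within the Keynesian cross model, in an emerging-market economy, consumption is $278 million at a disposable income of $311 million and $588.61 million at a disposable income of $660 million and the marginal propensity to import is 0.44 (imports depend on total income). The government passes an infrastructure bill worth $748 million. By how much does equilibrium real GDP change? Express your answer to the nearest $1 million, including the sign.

+$1,360 million

MPC = ΔC/ΔYd = (588.61 − 278)/(660 − 311) = 310.61/349 = 0.89.
Expenditure multiplier = 1/(1 − c + m) = 1/(1 − 0.89 + 0.44) = 1/0.55 ≈ 1.818.
ΔY = k × ΔG = (+$748 million) / 0.55 = +$1,360 million.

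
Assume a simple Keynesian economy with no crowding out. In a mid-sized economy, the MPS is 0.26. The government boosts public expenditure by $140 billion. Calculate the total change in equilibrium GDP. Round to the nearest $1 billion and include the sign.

MPC = 1 − MPS = 1 − 0.26 = 0.74.
Spending multiplier = 1/(1 − MPC) = 1/(1 − 0.74) = 1/0.26 ≈ 3.846.
ΔY = k × ΔG = (+$140 billion) / 0.26 ≈ +$538 billion.

+$538 billion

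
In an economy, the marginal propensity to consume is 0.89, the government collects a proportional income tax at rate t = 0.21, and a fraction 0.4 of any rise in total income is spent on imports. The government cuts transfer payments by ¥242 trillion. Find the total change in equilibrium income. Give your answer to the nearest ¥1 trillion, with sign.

The transfer change shifts disposable income by −¥242 trillion, so first-round consumption changes by c·ΔTR = 0.89 × (−¥242 trillion) = −¥215.38 trillion.
Expenditure multiplier = 1/(1 − c(1−t) + m) = 1/(1 − 0.89×0.79 + 0.4) = 1/0.6969 ≈ 1.435.
The transfer multiplier is c × k ≈ 1.277, so ΔY = k × (c·ΔTR) = (−¥215.38 trillion) / 0.6969 ≈ −¥309 trillion.

−¥309 trillion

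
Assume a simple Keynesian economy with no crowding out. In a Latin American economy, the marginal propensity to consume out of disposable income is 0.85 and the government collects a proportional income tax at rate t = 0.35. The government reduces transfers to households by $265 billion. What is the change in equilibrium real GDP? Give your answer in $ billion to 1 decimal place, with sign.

−$503.4 billion

The transfer change shifts disposable income by −$265 billion, so first-round consumption changes by c·ΔTR = 0.85 × (−$265 billion) = −$225.25 billion.
Expenditure multiplier = 1/(1 − c(1−t)) = 1/(1 − 0.85×0.65) = 1/0.4475 ≈ 2.235.
The transfer multiplier is c × k ≈ 1.899, so ΔY = k × (c·ΔTR) = (−$225.25 billion) / 0.4475 ≈ −$503.4 billion.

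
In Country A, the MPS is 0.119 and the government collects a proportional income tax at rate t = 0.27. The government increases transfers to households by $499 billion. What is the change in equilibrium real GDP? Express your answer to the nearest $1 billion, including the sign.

MPC = 1 − MPS = 1 − 0.119 = 0.881.
The transfer change shifts disposable income by +$499 billion, so first-round consumption changes by c·ΔTR = 0.881 × (+$499 billion) = +$439.619 billion.
Expenditure multiplier = 1/(1 − c(1−t)) = 1/(1 − 0.881×0.73) = 1/0.35687 ≈ 2.802.
The transfer multiplier is c × k ≈ 2.469, so ΔY = k × (c·ΔTR) = (+$439.619 billion) / 0.35687 ≈ +$1,232 billion.

+$1,232 billion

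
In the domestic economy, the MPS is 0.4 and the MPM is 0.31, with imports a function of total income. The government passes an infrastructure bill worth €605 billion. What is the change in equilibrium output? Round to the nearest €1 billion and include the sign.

MPC = 1 − MPS = 1 − 0.4 = 0.6.
Spending multiplier = 1/(1 − c + m) = 1/(1 − 0.6 + 0.31) = 1/0.71 ≈ 1.408.
ΔY = k × ΔG = (+€605 billion) / 0.71 ≈ +€852 billion.

+€852 billion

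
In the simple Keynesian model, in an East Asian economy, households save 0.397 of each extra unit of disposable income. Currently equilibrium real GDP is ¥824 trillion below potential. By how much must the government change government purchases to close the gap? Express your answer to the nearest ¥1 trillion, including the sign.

MPC = 1 − MPS = 1 − 0.397 = 0.603.
Spending multiplier = 1/(1 − MPC) = 1/(1 − 0.603) = 1/0.397 ≈ 2.519.
Need ΔY = +¥824 trillion, so ΔG = ΔY/k = (+¥824 trillion) × 0.397 ≈ +¥327 trillion.
The government should increase government purchases by ¥327 trillion.

+¥327 trillion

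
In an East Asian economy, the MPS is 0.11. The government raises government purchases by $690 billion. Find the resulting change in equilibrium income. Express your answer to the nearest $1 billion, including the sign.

MPC = 1 − MPS = 1 − 0.11 = 0.89.
Expenditure multiplier = 1/(1 − MPC) = 1/(1 − 0.89) = 1/0.11 ≈ 9.091.
ΔY = k × ΔG = (+$690 billion) / 0.11 ≈ +$6,273 billion.

+$6,273 billion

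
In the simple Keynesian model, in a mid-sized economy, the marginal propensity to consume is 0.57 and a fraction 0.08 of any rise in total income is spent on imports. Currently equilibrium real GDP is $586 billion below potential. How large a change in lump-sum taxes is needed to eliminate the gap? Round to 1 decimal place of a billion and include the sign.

−$524.3 billion

Spending multiplier = 1/(1 − c + m) = 1/(1 − 0.57 + 0.08) = 1/0.51 ≈ 1.961.
Tax multiplier = −c·k = −0.57/0.51 ≈ −1.118. Need ΔY = +$586 billion, so ΔT = ΔY/(−c·k) = −(+$586 billion) × 0.51 / 0.57 ≈ −$524.3 billion.
The government should cut lump-sum taxes by $524.3 billion.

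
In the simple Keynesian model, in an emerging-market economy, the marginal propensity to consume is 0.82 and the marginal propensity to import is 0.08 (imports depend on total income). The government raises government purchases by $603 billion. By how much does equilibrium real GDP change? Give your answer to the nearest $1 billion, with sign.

+$2,319 billion

Expenditure multiplier = 1/(1 − c + m) = 1/(1 − 0.82 + 0.08) = 1/0.26 ≈ 3.846.
ΔY = k × ΔG = (+$603 billion) / 0.26 ≈ +$2,319 billion.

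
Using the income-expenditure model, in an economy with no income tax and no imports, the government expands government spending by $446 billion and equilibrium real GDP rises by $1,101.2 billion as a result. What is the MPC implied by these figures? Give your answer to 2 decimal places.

0.59

Implied spending multiplier k = ΔY/ΔG = 1,101.2/446 ≈ 2.4691.
Since k = 1/(1 − MPC), MPC = 1 − 1/k = 1 − ΔG/ΔY = 1 − 446/1,101.2 ≈ 0.59.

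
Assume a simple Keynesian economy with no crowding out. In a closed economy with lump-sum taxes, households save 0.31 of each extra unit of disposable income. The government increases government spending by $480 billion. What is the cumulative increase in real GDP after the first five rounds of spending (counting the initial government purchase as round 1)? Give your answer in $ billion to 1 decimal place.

$1,306.2 billion

MPC = 1 − MPS = 1 − 0.31 = 0.69.
Round 1 adds ΔG = $480 billion; each later round is MPC = 0.69 times the previous.
After 5 rounds: 480 + 331.2 + 228.528 + 157.68432 + 108.8021808 = ΔG·(1 − c^5)/(1 − c) = 480 × (1 − 0.1564031349)/0.31 ≈ $1,306.2 billion.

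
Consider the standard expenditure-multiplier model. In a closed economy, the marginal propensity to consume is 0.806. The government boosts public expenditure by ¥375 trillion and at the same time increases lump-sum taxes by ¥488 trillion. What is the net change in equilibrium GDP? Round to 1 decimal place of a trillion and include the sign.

−¥94.5 trillion

Expenditure multiplier = 1/(1 − MPC) = 1/(1 − 0.806) = 1/0.194 ≈ 5.155.
ΔG contributes k·ΔG = (+¥375 trillion) / 0.194 ≈ +¥1,933 trillion.
ΔT of +¥488 trillion changes first-round spending by −c·ΔT = −¥393.328 trillion, contributing k·(−c·ΔT) = (−¥393.328 trillion) / 0.194 ≈ −¥2,027.5 trillion.
Net ΔY = k(ΔG − c·ΔT) = (−¥18.328 trillion) / 0.194 ≈ −¥94.5 trillion.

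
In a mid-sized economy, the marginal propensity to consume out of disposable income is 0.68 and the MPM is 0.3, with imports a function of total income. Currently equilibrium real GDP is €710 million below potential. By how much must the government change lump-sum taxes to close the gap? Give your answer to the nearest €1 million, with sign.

−€647 million

Spending multiplier = 1/(1 − c + m) = 1/(1 − 0.68 + 0.3) = 1/0.62 ≈ 1.613.
Tax multiplier = −c·k = −0.68/0.62 ≈ −1.097. Need ΔY = +€710 million, so ΔT = ΔY/(−c·k) = −(+€710 million) × 0.62 / 0.68 ≈ −€647 million.
The government should cut lump-sum taxes by €647 million.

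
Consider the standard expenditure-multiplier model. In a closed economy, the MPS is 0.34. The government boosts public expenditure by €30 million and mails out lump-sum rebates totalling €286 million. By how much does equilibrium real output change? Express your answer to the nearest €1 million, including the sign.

MPC = 1 − MPS = 1 − 0.34 = 0.66.
Expenditure multiplier = 1/(1 − MPC) = 1/(1 − 0.66) = 1/0.34 ≈ 2.941.
ΔG contributes k·ΔG = (+€30 million) / 0.34 ≈ +€88.2 million.
ΔT of −€286 million changes first-round spending by −c·ΔT = +€188.76 million, contributing k·(−c·ΔT) = (+€188.76 million) / 0.34 ≈ +€555.2 million.
Net ΔY = k(ΔG − c·ΔT) = (+€218.76 million) / 0.34 ≈ +€643 million.

+€643 million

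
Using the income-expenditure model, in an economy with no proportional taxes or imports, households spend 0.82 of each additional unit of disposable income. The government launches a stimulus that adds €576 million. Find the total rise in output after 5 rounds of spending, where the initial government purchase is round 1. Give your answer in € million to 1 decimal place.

€2,013.6 million

Round 1 adds ΔG = €576 million; each later round is MPC = 0.82 times the previous.
After 5 rounds: 576 + 472.32 + 387.3024 + 317.587968 + 260.42213376 = ΔG·(1 − c^5)/(1 − c) = 576 × (1 − 0.3707398432)/0.18 ≈ €2,013.6 million.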